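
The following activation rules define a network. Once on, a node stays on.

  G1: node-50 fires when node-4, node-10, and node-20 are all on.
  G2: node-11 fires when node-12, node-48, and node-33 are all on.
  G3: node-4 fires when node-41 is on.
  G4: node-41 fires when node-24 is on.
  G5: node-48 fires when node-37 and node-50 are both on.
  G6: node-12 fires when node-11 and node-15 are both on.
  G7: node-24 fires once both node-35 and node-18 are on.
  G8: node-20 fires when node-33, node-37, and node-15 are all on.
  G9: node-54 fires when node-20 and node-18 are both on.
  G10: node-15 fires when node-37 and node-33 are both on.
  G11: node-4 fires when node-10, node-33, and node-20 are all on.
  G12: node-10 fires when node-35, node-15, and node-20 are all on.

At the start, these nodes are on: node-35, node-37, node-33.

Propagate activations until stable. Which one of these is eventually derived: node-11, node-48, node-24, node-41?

node-37 and node-33 are on, so node-15 fires (G10).
node-33, node-37, and node-15 are on, so node-20 fires (G8).
node-35, node-15, and node-20 are on, so node-10 fires (G12).
G11: node-10, node-33, and node-20 on → node-4 on.
node-4, node-10, and node-20 are on, so node-50 fires (G1).
G5: node-37 and node-50 on → node-48 on.
node-24 would need node-35 and node-18 (G7), but node-18 never turns on. node-11 would need node-12, node-48, and node-33 (G2), but node-12 never turns on. node-41 would need node-24 (G4), but node-24 never turns on.

node-48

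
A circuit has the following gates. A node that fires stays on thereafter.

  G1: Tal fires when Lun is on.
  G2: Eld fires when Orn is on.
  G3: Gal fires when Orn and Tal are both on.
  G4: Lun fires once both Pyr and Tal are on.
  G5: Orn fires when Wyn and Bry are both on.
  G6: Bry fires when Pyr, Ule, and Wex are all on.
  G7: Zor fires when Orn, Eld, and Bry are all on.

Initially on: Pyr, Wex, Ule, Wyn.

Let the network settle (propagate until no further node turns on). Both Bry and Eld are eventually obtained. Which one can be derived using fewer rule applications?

Bry: G6: Pyr, Ule, and Wex on → Bry on. [1 rule application]
Eld: Pyr, Ule, and Wex are on, so Bry fires (G6). G5: Wyn and Bry on → Orn on. Orn is on, so Eld fires (G2). [3 rule applications]
Bry needs fewer.

Bry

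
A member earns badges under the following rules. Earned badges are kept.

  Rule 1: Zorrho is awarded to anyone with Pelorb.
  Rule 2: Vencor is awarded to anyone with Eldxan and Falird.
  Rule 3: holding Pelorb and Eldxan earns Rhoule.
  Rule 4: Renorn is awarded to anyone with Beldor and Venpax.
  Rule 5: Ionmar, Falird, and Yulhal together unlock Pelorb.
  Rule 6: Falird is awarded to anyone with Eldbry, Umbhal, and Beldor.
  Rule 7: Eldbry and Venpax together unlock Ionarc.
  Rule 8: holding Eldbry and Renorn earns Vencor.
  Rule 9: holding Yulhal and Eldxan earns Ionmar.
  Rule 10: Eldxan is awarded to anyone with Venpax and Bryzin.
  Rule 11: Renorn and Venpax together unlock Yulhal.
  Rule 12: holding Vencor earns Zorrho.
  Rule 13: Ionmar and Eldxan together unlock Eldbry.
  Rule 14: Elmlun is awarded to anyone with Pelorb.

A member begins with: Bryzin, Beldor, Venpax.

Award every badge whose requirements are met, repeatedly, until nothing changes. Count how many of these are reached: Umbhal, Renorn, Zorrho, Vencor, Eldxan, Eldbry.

With Venpax and Bryzin, Eldxan is earned (Rule 10).
With Beldor and Venpax, Renorn is earned (Rule 4).
With Renorn and Venpax, Yulhal is earned (Rule 11).
With Yulhal and Eldxan, Ionmar is earned (Rule 9).
With Ionmar and Eldxan, Eldbry is earned (Rule 13).
With Eldbry and Renorn, Vencor is earned (Rule 8).
With Vencor, Zorrho is earned (Rule 12).
No rule produces Umbhal, and it is not given.
Renorn: reached.
Zorrho: reached.
Vencor: reached.
Eldxan: reached.
Eldbry: reached.
Reached: Renorn, Zorrho, Vencor, Eldxan, and Eldbry — 5 of the 6.

5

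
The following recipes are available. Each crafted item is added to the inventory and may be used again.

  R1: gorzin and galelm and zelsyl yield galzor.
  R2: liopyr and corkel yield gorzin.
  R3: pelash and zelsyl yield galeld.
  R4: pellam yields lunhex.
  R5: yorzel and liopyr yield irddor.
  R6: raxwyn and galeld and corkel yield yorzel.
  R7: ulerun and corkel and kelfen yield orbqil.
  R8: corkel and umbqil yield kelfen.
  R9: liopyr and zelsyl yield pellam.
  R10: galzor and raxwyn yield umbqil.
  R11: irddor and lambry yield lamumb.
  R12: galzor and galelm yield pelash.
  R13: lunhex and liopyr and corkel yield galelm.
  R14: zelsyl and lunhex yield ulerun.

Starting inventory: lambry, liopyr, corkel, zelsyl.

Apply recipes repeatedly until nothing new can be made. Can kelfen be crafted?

kelfen would need corkel and umbqil (R8), but umbqil is never obtained.

No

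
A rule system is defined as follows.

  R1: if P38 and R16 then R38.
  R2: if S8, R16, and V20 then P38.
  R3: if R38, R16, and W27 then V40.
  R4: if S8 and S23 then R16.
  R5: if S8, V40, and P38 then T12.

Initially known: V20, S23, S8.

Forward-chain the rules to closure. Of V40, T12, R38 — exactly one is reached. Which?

From S8 and S23, R4 gives R16.
S8, R16, and V20 hold, so P38 follows (R2).
P38 and R16 hold, so R38 follows (R1).
T12 would need S8, V40, and P38 (R5), but V40 is never established. V40 would need R38, R16, and W27 (R3), but W27 is never established.

R38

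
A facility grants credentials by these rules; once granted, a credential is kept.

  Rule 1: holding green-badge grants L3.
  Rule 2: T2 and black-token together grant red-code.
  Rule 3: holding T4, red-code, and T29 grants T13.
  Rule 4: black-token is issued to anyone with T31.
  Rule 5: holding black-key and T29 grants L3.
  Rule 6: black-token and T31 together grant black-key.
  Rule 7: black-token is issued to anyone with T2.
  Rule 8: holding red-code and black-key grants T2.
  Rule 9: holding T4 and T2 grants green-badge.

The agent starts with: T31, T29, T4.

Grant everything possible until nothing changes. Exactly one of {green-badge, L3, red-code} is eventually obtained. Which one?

L3

Holding T31 grants black-token (Rule 4).
Holding black-token and T31 grants black-key (Rule 6).
Holding black-key and T29 grants L3 (Rule 5).
green-badge would need T4 and T2 (Rule 9), but T2 is never granted. red-code would need T2 and black-token (Rule 2), but T2 is never granted.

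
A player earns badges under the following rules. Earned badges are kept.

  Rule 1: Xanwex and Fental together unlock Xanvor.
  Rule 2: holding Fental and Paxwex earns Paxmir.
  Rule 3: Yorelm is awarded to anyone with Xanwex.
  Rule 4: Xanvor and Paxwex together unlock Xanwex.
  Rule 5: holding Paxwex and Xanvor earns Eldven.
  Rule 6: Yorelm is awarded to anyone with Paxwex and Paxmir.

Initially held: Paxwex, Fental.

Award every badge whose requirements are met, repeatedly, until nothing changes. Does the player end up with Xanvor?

No

Xanvor would need Xanwex and Fental (Rule 1), but Xanwex is never earned.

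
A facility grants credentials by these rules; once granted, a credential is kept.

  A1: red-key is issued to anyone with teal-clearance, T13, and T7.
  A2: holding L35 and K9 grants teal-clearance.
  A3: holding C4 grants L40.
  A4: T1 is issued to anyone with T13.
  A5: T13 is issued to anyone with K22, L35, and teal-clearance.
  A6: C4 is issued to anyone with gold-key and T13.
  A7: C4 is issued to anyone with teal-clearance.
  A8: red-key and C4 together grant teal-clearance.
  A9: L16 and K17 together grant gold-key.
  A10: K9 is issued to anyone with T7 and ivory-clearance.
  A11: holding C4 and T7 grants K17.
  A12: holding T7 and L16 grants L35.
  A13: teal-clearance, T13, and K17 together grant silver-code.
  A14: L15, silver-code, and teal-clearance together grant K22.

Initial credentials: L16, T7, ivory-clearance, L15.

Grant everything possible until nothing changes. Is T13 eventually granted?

T13 would need K22, L35, and teal-clearance (A5), but K22 is never granted.

No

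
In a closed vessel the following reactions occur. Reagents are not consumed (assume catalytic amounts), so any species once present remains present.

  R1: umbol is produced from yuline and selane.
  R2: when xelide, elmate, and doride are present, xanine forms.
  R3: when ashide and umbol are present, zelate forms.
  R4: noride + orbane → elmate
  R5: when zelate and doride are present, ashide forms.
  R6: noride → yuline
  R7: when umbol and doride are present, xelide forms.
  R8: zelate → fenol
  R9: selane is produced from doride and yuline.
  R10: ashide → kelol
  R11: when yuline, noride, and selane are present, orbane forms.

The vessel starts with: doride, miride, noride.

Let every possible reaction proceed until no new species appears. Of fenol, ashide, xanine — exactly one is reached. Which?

xanine

noride present → yuline forms (R6).
doride and yuline present → selane forms (R9).
yuline and selane present → umbol forms (R1).
yuline, noride, and selane present → orbane forms (R11).
umbol and doride present → xelide forms (R7).
noride and orbane present → elmate forms (R4).
xelide, elmate, and doride present → xanine forms (R2).
ashide would need zelate and doride (R5), but zelate never forms. fenol would need zelate (R8), but zelate never forms.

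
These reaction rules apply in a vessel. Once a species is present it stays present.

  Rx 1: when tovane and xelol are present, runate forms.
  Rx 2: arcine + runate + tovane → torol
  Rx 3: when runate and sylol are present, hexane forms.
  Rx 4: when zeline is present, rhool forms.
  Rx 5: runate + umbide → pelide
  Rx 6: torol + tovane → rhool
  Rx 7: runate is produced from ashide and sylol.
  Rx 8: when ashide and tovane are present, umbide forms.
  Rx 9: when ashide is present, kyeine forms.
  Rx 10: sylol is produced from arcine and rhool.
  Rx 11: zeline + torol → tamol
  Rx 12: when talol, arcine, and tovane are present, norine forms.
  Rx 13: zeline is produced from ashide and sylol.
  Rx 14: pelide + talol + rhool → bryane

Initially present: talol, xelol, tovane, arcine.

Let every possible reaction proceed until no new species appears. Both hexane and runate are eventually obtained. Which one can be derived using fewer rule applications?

runate: tovane and xelol present → runate forms (Rx 1). [1 rule application]
hexane: tovane and xelol present → runate forms (Rx 1). arcine, runate, and tovane present → torol forms (Rx 2). torol and tovane present → rhool forms (Rx 6). arcine and rhool present → sylol forms (Rx 10). runate and sylol present → hexane forms (Rx 3). [5 rule applications]
runate needs fewer.

runate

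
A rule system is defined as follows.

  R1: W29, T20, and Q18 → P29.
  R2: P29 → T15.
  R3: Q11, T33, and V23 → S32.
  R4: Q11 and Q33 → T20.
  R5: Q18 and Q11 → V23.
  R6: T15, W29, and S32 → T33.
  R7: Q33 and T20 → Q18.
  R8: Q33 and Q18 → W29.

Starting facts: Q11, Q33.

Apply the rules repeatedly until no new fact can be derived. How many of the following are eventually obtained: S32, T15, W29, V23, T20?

Q11 and Q33 hold, so T20 follows (R4).
Q33 and T20 hold, so Q18 follows (R7).
From Q33 and Q18, R8 gives W29.
Q18 and Q11 hold, so V23 follows (R5).
W29, T20, and Q18 hold, so P29 follows (R1).
From P29, R2 gives T15.
S32 would need Q11, T33, and V23 (R3), but T33 is never established.
T15: reached.
W29: reached.
V23: reached.
T20: reached.
Reached: T15, W29, V23, and T20 — 4 of the 5.

4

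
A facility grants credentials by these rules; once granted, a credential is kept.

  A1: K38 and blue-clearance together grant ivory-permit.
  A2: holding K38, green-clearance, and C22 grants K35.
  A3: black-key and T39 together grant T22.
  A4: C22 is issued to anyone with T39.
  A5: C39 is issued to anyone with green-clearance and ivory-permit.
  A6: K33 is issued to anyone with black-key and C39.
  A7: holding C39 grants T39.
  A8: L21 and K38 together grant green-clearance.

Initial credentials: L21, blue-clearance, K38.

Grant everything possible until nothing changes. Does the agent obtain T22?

No

T22 would need black-key and T39 (A3), but black-key is never granted.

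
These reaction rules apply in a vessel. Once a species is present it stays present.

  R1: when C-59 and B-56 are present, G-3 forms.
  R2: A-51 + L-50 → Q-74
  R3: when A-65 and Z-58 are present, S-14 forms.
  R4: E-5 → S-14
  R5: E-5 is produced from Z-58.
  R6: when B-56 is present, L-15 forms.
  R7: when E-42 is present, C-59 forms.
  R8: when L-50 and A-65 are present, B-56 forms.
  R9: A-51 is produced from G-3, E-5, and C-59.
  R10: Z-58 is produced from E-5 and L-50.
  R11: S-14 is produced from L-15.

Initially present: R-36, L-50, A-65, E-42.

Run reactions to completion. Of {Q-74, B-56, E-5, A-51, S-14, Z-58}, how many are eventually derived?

L-50 and A-65 present → B-56 forms (R8).
B-56 present → L-15 forms (R6).
L-15 present → S-14 forms (R11).
Q-74 would need A-51 and L-50 (R2), but A-51 never forms.
B-56: reached.
E-5 would need Z-58 (R5), but Z-58 never forms.
A-51 would need G-3, E-5, and C-59 (R9), but E-5 never forms.
S-14: reached.
Z-58 would need E-5 and L-50 (R10), but E-5 never forms.
Reached: B-56 and S-14 — 2 of the 6.

2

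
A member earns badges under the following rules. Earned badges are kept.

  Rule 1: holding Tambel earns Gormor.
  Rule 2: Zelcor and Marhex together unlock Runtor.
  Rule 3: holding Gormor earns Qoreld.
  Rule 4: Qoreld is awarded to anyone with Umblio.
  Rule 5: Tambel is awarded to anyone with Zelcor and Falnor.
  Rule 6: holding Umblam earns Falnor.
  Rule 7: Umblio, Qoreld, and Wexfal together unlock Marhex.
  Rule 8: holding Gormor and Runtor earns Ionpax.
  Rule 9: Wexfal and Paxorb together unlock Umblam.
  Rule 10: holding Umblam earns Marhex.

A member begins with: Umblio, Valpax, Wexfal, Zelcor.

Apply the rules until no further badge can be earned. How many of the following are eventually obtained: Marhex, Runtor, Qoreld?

3

With Umblio, Qoreld is earned (Rule 4).
With Umblio, Qoreld, and Wexfal, Marhex is earned (Rule 7).
With Zelcor and Marhex, Runtor is earned (Rule 2).
Marhex: reached.
Runtor: reached.
Qoreld: reached.
All 3 are reached.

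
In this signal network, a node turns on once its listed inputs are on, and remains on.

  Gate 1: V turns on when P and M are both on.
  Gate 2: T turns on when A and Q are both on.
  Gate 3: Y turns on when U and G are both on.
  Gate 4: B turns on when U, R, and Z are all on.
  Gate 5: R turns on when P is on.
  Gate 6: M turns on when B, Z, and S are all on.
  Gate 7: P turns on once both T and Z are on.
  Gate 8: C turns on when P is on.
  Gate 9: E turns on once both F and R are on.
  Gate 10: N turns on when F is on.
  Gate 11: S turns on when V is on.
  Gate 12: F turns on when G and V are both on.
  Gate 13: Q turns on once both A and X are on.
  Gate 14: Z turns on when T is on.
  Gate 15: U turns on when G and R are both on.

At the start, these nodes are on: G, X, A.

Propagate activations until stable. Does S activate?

S would need V (Gate 11), but V never turns on.

No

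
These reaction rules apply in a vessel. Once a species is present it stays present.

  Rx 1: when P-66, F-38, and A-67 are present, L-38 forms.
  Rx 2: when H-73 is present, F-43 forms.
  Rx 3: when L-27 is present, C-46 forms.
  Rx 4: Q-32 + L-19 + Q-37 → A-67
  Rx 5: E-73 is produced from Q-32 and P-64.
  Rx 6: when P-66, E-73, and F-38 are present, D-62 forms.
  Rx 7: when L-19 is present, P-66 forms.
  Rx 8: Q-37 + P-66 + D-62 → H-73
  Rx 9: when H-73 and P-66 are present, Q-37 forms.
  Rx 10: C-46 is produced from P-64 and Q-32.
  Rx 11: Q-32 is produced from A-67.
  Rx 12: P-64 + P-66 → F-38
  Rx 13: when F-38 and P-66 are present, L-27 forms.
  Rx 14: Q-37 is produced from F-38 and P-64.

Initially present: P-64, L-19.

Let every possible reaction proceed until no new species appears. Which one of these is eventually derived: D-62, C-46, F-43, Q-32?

L-19 present → P-66 forms (Rx 7).
P-64 and P-66 present → F-38 forms (Rx 12).
F-38 and P-66 present → L-27 forms (Rx 13).
L-27 present → C-46 forms (Rx 3).
D-62 would need P-66, E-73, and F-38 (Rx 6), but E-73 never forms. Q-32 would need A-67 (Rx 11), but A-67 never forms. F-43 would need H-73 (Rx 2), but H-73 never forms.

C-46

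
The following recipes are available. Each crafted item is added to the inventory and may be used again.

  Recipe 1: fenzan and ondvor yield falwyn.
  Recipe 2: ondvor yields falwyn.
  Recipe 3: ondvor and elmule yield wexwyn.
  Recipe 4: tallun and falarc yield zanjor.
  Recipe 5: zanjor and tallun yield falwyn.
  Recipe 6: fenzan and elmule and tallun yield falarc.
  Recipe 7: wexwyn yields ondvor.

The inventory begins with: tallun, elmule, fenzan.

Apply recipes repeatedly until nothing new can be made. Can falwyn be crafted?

fenzan and elmule and tallun → falarc (Recipe 6).
tallun and falarc → zanjor (Recipe 4).
zanjor and tallun → falwyn (Recipe 5).

Yes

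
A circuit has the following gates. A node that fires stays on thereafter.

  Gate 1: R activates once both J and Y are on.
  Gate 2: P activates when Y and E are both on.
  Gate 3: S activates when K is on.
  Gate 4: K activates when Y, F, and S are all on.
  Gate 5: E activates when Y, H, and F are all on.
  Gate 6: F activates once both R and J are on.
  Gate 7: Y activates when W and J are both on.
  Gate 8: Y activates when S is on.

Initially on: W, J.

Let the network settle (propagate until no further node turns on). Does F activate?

Yes

Gate 7: W and J on → Y on.
Gate 1: J and Y on → R on.
Gate 6: R and J on → F on.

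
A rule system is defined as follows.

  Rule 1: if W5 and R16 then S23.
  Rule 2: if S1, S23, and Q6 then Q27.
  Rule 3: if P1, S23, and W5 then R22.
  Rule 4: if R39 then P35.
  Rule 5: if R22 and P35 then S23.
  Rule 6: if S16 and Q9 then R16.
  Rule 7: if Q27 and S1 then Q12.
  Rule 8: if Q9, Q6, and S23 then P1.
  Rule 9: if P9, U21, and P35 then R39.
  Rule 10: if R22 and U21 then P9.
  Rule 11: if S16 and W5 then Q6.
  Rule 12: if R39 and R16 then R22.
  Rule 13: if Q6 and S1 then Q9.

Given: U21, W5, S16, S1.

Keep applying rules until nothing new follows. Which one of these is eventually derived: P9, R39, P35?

From S16 and W5, Rule 11 gives Q6.
Q6 and S1 hold, so Q9 follows (Rule 13).
S16 and Q9 hold, so R16 follows (Rule 6).
From W5 and R16, Rule 1 gives S23.
Q9, Q6, and S23 hold, so P1 follows (Rule 8).
P1, S23, and W5 hold, so R22 follows (Rule 3).
R22 and U21 hold, so P9 follows (Rule 10).
R39 would need P9, U21, and P35 (Rule 9), but P35 is never established. P35 would need R39 (Rule 4), but R39 is never established.

P9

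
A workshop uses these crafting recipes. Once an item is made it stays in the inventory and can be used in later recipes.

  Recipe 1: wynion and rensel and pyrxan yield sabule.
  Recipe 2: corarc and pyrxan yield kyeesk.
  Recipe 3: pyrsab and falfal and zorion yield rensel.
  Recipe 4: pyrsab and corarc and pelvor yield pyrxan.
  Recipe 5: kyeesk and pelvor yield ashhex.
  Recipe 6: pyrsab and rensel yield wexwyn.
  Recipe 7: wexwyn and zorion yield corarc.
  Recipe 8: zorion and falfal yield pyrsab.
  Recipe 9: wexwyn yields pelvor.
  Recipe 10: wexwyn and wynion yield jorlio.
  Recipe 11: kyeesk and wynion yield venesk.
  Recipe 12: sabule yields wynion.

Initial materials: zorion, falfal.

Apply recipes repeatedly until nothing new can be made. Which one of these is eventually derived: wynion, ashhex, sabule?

ashhex

Using Recipe 8, zorion and falfal make pyrsab.
pyrsab and falfal and zorion → rensel (Recipe 3).
Using Recipe 6, pyrsab and rensel make wexwyn.
Using Recipe 7, wexwyn and zorion make corarc.
Using Recipe 9, wexwyn makes pelvor.
Using Recipe 4, pyrsab, corarc, and pelvor make pyrxan.
Using Recipe 2, corarc and pyrxan make kyeesk.
kyeesk and pelvor → ashhex (Recipe 5).
wynion would need sabule (Recipe 12), but sabule is never obtained. sabule would need wynion, rensel, and pyrxan (Recipe 1), but wynion is never obtained.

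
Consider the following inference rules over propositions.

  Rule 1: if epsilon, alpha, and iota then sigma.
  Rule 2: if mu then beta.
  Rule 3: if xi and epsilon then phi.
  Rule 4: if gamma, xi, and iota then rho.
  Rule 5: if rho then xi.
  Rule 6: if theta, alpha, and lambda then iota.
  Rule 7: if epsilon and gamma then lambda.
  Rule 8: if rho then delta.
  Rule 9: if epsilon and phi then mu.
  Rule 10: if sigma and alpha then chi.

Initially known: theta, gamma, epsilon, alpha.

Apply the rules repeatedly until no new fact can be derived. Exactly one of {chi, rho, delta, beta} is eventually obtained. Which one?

From epsilon and gamma, Rule 7 gives lambda.
theta, alpha, and lambda hold, so iota follows (Rule 6).
From epsilon, alpha, and iota, Rule 1 gives sigma.
From sigma and alpha, Rule 10 gives chi.
rho would need gamma, xi, and iota (Rule 4), but xi is never established. beta would need mu (Rule 2), but mu is never established. delta would need rho (Rule 8), but rho is never established.

chi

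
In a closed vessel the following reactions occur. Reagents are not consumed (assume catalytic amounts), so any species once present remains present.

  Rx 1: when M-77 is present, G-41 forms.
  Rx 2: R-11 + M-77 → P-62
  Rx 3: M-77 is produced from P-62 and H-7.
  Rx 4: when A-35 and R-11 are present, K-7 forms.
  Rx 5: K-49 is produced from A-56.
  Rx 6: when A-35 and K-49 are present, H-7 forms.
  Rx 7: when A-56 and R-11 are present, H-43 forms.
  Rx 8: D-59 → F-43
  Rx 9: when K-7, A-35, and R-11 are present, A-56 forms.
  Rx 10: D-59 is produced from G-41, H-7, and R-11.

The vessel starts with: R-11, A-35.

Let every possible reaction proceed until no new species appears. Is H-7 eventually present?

Yes

A-35 and R-11 present → K-7 forms (Rx 4).
K-7, A-35, and R-11 present → A-56 forms (Rx 9).
A-56 present → K-49 forms (Rx 5).
A-35 and K-49 present → H-7 forms (Rx 6).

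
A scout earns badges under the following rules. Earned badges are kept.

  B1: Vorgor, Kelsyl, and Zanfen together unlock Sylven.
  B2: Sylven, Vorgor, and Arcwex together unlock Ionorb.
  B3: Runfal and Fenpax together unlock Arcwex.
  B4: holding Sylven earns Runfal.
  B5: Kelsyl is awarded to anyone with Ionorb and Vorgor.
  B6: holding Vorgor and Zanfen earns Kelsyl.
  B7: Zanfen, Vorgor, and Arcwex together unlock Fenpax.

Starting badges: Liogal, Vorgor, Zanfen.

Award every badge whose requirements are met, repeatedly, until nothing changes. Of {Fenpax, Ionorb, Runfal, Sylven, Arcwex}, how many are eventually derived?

2

With Vorgor and Zanfen, Kelsyl is earned (B6).
With Vorgor, Kelsyl, and Zanfen, Sylven is earned (B1).
With Sylven, Runfal is earned (B4).
Fenpax would need Zanfen, Vorgor, and Arcwex (B7), but Arcwex is never earned.
Ionorb would need Sylven, Vorgor, and Arcwex (B2), but Arcwex is never earned.
Runfal: reached.
Sylven: reached.
Arcwex would need Runfal and Fenpax (B3), but Fenpax is never earned.
Reached: Runfal and Sylven — 2 of the 5.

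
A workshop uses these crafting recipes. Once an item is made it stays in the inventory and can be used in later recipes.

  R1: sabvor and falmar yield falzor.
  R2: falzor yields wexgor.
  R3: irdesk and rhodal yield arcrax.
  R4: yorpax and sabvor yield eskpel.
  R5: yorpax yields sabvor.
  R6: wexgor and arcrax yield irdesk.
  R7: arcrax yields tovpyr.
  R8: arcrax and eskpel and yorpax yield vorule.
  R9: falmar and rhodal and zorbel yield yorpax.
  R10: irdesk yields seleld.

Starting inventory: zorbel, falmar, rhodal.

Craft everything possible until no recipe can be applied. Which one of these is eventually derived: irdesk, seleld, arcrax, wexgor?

wexgor

Using R9, falmar, rhodal, and zorbel make yorpax.
Using R5, yorpax makes sabvor.
Using R1, sabvor and falmar make falzor.
falzor → wexgor (R2).
seleld would need irdesk (R10), but irdesk is never obtained. irdesk would need wexgor and arcrax (R6), but arcrax is never obtained. arcrax would need irdesk and rhodal (R3), but irdesk is never obtained.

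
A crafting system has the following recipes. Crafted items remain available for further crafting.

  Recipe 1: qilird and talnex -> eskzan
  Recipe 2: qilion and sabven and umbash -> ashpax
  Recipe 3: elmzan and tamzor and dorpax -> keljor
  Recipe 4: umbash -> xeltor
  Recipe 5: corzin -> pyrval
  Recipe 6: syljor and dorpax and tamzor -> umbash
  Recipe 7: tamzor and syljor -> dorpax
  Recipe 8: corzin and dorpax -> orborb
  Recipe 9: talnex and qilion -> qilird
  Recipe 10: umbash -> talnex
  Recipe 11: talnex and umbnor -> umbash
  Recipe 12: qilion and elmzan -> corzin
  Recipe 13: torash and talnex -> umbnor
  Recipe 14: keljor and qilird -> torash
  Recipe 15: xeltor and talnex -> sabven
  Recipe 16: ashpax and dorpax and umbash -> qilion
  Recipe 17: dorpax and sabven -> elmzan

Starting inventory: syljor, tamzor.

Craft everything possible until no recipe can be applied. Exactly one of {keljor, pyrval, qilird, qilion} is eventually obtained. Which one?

keljor

tamzor and syljor -> dorpax (Recipe 7).
syljor and dorpax and tamzor -> umbash (Recipe 6).
umbash -> xeltor (Recipe 4).
umbash -> talnex (Recipe 10).
Using Recipe 15, xeltor and talnex make sabven.
Using Recipe 17, dorpax and sabven make elmzan.
Using Recipe 3, elmzan, tamzor, and dorpax make keljor.
qilird would need talnex and qilion (Recipe 9), but qilion is never obtained. qilion would need ashpax, dorpax, and umbash (Recipe 16), but ashpax is never obtained. pyrval would need corzin (Recipe 5), but corzin is never obtained.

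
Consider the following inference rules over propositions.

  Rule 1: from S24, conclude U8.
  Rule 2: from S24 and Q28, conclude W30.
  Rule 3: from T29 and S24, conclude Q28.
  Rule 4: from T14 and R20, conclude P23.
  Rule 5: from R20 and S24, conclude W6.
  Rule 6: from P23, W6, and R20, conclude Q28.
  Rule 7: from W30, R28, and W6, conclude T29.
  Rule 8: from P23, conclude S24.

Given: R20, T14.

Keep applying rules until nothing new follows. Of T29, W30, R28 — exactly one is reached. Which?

W30

From T14 and R20, Rule 4 gives P23.
From P23, Rule 8 gives S24.
R20 and S24 hold, so W6 follows (Rule 5).
P23, W6, and R20 hold, so Q28 follows (Rule 6).
S24 and Q28 hold, so W30 follows (Rule 2).
T29 would need W30, R28, and W6 (Rule 7), but R28 is never established. No rule produces R28, and it is not given.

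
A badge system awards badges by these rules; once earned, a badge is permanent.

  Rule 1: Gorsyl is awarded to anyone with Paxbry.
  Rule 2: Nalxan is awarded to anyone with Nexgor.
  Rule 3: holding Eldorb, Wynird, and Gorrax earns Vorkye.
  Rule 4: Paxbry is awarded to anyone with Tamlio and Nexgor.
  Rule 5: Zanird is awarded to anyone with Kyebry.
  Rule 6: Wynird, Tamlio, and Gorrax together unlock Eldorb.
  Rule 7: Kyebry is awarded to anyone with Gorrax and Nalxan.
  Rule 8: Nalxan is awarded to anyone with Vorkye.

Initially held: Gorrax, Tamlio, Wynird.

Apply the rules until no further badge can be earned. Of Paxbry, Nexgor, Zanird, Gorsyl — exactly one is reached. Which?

Zanird

With Wynird, Tamlio, and Gorrax, Eldorb is earned (Rule 6).
With Eldorb, Wynird, and Gorrax, Vorkye is earned (Rule 3).
With Vorkye, Nalxan is earned (Rule 8).
With Gorrax and Nalxan, Kyebry is earned (Rule 7).
With Kyebry, Zanird is earned (Rule 5).
Paxbry would need Tamlio and Nexgor (Rule 4), but Nexgor is never earned. Gorsyl would need Paxbry (Rule 1), but Paxbry is never earned. No rule produces Nexgor, and it is not given.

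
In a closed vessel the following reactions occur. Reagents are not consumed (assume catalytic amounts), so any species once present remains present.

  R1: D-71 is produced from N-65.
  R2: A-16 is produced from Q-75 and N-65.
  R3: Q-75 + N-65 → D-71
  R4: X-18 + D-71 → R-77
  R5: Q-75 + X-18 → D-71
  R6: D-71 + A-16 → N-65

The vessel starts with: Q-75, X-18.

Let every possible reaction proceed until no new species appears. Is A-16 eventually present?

A-16 would need Q-75 and N-65 (R2), but N-65 never forms.

No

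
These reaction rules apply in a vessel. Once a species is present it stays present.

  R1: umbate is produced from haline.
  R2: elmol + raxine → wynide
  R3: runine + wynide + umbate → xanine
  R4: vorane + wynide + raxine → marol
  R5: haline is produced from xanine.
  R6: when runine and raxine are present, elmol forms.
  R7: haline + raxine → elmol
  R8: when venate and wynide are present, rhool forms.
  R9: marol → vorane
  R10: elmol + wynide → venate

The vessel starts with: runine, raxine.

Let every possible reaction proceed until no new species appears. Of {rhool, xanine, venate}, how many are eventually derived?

runine and raxine present → elmol forms (R6).
elmol and raxine present → wynide forms (R2).
elmol and wynide present → venate forms (R10).
venate and wynide present → rhool forms (R8).
rhool: reached.
xanine would need runine, wynide, and umbate (R3), but umbate never forms.
venate: reached.
Reached: rhool and venate — 2 of the 3.

2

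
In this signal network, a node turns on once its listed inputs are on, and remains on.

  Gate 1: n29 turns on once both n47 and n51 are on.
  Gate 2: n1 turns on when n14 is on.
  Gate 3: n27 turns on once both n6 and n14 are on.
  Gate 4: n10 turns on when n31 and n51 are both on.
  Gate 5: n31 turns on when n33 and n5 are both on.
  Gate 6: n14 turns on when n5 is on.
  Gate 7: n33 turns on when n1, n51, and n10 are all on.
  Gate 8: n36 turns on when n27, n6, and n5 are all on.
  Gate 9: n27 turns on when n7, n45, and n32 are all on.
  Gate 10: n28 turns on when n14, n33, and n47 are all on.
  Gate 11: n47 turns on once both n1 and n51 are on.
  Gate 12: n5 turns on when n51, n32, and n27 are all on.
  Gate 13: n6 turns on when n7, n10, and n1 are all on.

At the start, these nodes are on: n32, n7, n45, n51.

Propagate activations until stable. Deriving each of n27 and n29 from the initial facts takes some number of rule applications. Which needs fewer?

n27

n27: n7, n45, and n32 are on, so n27 turns on (Gate 9). [1 rule application]
n29: n7, n45, and n32 are on, so n27 turns on (Gate 9). Gate 12: n51, n32, and n27 on → n5 on. n5 is on, so n14 turns on (Gate 6). n14 is on, so n1 turns on (Gate 2). n1 and n51 are on, so n47 turns on (Gate 11). Gate 1: n47 and n51 on → n29 on. [6 rule applications]
n27 needs fewer.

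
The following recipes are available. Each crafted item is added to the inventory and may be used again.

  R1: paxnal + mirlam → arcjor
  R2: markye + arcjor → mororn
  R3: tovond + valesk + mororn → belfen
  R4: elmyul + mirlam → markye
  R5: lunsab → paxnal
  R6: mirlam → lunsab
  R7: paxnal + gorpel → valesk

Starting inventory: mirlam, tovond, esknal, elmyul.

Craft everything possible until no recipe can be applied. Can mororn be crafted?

Yes

Using R4, elmyul and mirlam make markye.
Using R6, mirlam makes lunsab.
Using R5, lunsab makes paxnal.
paxnal + mirlam → arcjor (R1).
Using R2, markye and arcjor make mororn.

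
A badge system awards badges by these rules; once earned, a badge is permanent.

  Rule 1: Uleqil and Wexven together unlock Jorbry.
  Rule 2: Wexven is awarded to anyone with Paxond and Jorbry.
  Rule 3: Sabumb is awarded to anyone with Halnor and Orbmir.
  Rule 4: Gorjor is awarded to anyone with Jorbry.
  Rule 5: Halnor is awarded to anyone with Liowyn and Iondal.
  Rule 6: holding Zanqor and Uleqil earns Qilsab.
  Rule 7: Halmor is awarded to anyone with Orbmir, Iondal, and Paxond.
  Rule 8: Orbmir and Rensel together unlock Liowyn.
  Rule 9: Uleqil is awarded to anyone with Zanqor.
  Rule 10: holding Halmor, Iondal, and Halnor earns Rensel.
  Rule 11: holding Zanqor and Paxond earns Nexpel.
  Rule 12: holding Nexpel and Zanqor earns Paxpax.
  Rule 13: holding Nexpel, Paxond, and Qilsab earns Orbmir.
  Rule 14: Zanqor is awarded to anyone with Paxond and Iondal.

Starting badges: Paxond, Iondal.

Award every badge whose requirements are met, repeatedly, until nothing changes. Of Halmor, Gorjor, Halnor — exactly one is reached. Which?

Halmor

With Paxond and Iondal, Zanqor is earned (Rule 14).
With Zanqor and Paxond, Nexpel is earned (Rule 11).
With Zanqor, Uleqil is earned (Rule 9).
With Zanqor and Uleqil, Qilsab is earned (Rule 6).
With Nexpel, Paxond, and Qilsab, Orbmir is earned (Rule 13).
With Orbmir, Iondal, and Paxond, Halmor is earned (Rule 7).
Gorjor would need Jorbry (Rule 4), but Jorbry is never earned. Halnor would need Liowyn and Iondal (Rule 5), but Liowyn is never earned.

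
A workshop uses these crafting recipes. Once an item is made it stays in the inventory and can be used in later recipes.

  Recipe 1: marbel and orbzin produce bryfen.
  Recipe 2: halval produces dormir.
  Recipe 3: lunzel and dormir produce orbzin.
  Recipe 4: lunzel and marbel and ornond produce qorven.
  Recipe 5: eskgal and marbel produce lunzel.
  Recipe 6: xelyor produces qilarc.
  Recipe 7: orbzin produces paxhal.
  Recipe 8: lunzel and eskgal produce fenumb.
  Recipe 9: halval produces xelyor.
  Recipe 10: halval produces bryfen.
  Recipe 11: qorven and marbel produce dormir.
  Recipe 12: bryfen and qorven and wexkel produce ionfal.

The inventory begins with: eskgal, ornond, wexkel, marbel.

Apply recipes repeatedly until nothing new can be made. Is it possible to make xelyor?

No

xelyor would need halval (Recipe 9), but halval is never obtained.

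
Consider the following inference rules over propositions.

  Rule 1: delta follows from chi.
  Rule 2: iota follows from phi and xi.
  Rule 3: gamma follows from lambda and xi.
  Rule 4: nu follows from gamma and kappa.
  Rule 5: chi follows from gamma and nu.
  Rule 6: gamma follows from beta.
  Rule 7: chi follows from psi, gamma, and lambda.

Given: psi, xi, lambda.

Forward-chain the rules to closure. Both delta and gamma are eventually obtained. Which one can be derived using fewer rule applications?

gamma

gamma: From lambda and xi, Rule 3 gives gamma. [1 rule application]
delta: lambda and xi hold, so gamma follows (Rule 3). psi, gamma, and lambda hold, so chi follows (Rule 7). From chi, Rule 1 gives delta. [3 rule applications]
gamma needs fewer.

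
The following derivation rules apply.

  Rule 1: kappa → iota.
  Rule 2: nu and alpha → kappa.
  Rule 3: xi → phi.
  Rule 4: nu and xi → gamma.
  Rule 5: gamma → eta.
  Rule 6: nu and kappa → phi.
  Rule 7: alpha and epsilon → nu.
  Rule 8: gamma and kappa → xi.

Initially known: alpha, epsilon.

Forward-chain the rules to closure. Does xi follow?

No

xi would need gamma and kappa (Rule 8), but gamma is never established.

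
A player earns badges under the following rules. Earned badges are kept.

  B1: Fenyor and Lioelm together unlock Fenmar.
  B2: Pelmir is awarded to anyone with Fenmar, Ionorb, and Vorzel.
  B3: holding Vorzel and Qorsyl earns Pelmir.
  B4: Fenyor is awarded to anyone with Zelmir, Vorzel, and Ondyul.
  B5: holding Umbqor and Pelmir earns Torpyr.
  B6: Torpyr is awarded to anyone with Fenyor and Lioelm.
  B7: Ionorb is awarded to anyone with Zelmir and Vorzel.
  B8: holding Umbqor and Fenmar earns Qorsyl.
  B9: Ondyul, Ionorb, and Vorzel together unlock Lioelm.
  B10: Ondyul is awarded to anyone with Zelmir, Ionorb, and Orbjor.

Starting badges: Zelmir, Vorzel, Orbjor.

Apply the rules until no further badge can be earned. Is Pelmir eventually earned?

Yes

With Zelmir and Vorzel, Ionorb is earned (B7).
With Zelmir, Ionorb, and Orbjor, Ondyul is earned (B10).
With Ondyul, Ionorb, and Vorzel, Lioelm is earned (B9).
With Zelmir, Vorzel, and Ondyul, Fenyor is earned (B4).
With Fenyor and Lioelm, Fenmar is earned (B1).
With Fenmar, Ionorb, and Vorzel, Pelmir is earned (B2).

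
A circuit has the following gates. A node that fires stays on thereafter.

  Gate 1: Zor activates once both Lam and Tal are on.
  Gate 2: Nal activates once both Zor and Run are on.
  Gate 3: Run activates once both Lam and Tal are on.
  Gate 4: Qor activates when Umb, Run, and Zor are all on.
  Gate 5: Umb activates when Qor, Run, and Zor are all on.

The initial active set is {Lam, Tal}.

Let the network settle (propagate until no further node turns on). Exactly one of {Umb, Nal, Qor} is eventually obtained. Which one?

Gate 1: Lam and Tal on → Zor on.
Lam and Tal are on, so Run activates (Gate 3).
Zor and Run are on, so Nal activates (Gate 2).
Umb would need Qor, Run, and Zor (Gate 5), but Qor never turns on. Qor would need Umb, Run, and Zor (Gate 4), but Umb never turns on.

Nal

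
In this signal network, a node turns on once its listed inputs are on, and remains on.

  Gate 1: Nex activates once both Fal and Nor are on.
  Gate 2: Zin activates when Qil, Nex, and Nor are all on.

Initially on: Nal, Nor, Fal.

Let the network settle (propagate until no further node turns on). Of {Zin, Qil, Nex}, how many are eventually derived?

Gate 1: Fal and Nor on → Nex on.
Zin would need Qil, Nex, and Nor (Gate 2), but Qil never turns on.
No rule produces Qil, and it is not given.
Nex: reached.
Reached: Nex — 1 of the 3.

1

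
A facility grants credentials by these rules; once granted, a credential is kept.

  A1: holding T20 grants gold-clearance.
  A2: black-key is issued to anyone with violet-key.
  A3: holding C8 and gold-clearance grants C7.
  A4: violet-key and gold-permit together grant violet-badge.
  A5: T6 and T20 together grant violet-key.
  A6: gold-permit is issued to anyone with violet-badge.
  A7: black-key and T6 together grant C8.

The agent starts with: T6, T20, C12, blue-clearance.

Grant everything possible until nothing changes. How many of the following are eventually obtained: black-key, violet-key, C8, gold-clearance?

Holding T6 and T20 grants violet-key (A5).
Holding T20 grants gold-clearance (A1).
Holding violet-key grants black-key (A2).
Holding black-key and T6 grants C8 (A7).
black-key: reached.
violet-key: reached.
C8: reached.
gold-clearance: reached.
All 4 are reached.

4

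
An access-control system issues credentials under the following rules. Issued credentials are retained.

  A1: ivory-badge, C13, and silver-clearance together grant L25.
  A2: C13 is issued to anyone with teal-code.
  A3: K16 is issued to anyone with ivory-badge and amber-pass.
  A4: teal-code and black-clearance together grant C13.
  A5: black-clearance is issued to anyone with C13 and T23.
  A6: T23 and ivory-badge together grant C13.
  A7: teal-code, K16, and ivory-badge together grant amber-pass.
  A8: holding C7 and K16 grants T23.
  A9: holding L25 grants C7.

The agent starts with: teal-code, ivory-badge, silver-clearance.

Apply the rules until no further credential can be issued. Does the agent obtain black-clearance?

No

black-clearance would need C13 and T23 (A5), but T23 is never granted.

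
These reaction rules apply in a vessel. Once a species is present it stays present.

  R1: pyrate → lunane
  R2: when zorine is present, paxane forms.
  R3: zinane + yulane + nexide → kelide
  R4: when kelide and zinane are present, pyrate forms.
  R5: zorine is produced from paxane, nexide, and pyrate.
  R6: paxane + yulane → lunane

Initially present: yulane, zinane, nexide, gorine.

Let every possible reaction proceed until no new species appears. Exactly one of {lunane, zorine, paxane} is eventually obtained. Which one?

zinane, yulane, and nexide present → kelide forms (R3).
kelide and zinane present → pyrate forms (R4).
pyrate present → lunane forms (R1).
paxane would need zorine (R2), but zorine never forms. zorine would need paxane, nexide, and pyrate (R5), but paxane never forms.

lunane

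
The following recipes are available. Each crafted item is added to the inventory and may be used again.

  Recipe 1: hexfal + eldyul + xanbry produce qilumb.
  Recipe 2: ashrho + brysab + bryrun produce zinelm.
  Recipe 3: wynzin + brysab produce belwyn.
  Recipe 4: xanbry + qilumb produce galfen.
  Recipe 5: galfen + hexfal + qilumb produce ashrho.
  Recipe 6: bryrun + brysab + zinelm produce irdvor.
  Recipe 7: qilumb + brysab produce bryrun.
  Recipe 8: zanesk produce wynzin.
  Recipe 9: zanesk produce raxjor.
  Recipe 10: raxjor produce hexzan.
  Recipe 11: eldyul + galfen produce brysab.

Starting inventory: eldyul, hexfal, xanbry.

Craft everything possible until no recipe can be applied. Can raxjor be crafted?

No

raxjor would need zanesk (Recipe 9), but zanesk is never obtained.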